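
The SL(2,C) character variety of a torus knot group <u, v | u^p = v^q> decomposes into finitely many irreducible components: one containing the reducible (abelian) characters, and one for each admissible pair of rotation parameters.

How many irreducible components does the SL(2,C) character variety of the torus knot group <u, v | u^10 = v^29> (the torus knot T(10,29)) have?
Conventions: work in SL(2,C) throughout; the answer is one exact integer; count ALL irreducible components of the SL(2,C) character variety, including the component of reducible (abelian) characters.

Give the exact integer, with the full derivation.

For T(10,29): irreducibility forces the central element u^10 = v^29 to one of +I, -I.
This locks tr(u) to 2*cos(pi*alpha/10), alpha in 1..9, and tr(v) to 2*cos(pi*beta/29), beta in 1..28, on each component of irreducible characters.
Consistency of u^10 = (-1)^alpha I with v^29 = (-1)^beta I forces alpha = beta (mod 2).
Counting: 5 odd alphas x 14 odd betas + 4 even alphas x 14 even betas = 70 + 56 = 126.
components with irreducible characters: 126; plus the single component of reducible (abelian) characters: total 127.

127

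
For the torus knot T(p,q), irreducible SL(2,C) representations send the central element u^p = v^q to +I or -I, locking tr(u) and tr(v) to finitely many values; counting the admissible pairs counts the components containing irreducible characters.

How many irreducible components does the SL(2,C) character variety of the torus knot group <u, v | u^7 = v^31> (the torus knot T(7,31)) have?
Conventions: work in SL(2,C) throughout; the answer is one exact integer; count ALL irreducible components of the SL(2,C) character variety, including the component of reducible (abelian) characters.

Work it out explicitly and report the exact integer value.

For T(7,31): irreducibility forces the central element u^7 = v^31 to one of +I, -I.
This locks tr(u) to 2*cos(pi*alpha/7), alpha in 1..6, and tr(v) to 2*cos(pi*beta/31), beta in 1..30, on each component of irreducible characters.
Consistency of u^7 = (-1)^alpha I with v^31 = (-1)^beta I forces alpha = beta (mod 2).
Enumerate parity-matched pairs: 3*15 odd-odd plus 3*15 even-even gives 90.
components with irreducible characters: 90; plus the single component of reducible (abelian) characters: total 91.

91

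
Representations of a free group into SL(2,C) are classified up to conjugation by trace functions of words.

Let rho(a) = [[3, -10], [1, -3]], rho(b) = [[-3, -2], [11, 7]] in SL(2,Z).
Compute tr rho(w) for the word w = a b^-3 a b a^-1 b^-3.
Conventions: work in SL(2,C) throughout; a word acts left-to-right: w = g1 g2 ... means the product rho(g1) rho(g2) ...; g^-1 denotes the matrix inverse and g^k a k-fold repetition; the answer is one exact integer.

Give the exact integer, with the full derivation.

rho(a) = [[3, -10], [1, -3]]
... * rho(b^-1) = [[7, 2], [-11, -3]]  ->  [[131, 36], [40, 11]]
... * rho(b^-1) = [[7, 2], [-11, -3]]  ->  [[521, 154], [159, 47]]
... * rho(b^-1) = [[7, 2], [-11, -3]]  ->  [[1953, 580], [596, 177]]
... * rho(a) = [[3, -10], [1, -3]]  ->  [[6439, -21270], [1965, -6491]]
... * rho(b) = [[-3, -2], [11, 7]]  ->  [[-253287, -161768], [-77296, -49367]]
... * rho(a^-1) = [[-3, 10], [-1, 3]]  ->  [[921629, -3018174], [281255, -921061]]
... * rho(b^-1) = [[7, 2], [-11, -3]]  ->  [[39651317, 10897780], [12100456, 3325693]]
... * rho(b^-1) = [[7, 2], [-11, -3]]  ->  [[157683639, 46609294], [48120569, 14223833]]
... * rho(b^-1) = [[7, 2], [-11, -3]]  ->  [[591083239, 175539396], [180381820, 53569639]]
tr = 591083239 + 53569639 = 644652878

644652878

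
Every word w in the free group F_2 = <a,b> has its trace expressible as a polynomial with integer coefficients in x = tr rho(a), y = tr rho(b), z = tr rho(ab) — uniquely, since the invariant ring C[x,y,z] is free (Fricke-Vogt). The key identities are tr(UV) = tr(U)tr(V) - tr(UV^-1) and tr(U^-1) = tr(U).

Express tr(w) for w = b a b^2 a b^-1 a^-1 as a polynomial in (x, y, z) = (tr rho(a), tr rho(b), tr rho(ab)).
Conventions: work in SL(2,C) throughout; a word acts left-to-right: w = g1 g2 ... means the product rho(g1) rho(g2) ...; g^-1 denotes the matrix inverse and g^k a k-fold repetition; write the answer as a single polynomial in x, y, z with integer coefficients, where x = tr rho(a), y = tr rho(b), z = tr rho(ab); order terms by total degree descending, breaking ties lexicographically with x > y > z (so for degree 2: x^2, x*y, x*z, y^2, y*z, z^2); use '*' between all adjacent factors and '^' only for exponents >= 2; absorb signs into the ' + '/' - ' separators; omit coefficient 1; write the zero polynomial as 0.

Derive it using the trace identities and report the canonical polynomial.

-x*y^2*z^2 + 2*x^2*y*z + y^3*z + y*z^3 - x^3 - x*y^2 - x*z^2 - 3*y*z + 3*x

use: trace(b a b) = trace(b) trace(a b) - trace(a)  (reduce the b square) = y*z - x
trace(b a b^2) = trace(b) trace(b a b) - trace(b a)  (reduce the b square) = y^2*z - x*y - z
apply: trace(a b a b) = trace(b a) trace(b a) - trace(1)  (split on b) = z^2 - 2
trace(a b a) = trace(a) trace(b a) - trace(b)  (reduce the a square) = x*z - y
apply: trace(a b^2 a b) = trace(b) trace(a b a b) - trace(a b a)  (reduce the b square) = y*z^2 - x*z - y
apply: trace(b^2) = trace(b) trace(b) - trace(1)  (reduce the b square) = y^2 - 2
trace(a b^2 a) = trace(a) trace(b^2 a) - trace(b^2)  (reduce the a square) = x*y*z - x^2 - y^2 + 2
trace(b a b^2 a b) = trace(b) trace(a b^2 a b) - trace(a b^2 a)  (reduce the b square) = y^2*z^2 - 2*x*y*z + x^2 - 2
use: trace(a b a b a b) = trace(b a b a) trace(b a) - trace(a b)  (split on b) = z^3 - 3*z
apply: trace(a b a b a) = trace(a) trace(b a b a) - trace(b a b)  (reduce the a square) = x*z^2 - y*z - x
use: trace(b a b^2 a b a) = trace(b) trace(a b a b a b) - trace(a b a b a)  (reduce the b square) = y*z^3 - x*z^2 - 2*y*z + x
apply: trace(a^-1 b a b^2 a b) = trace(b a b^2 a b) trace(a) - trace(b a b^2 a b a)  (eliminate a^-1) = x*y^2*z^2 - 2*x^2*y*z - y*z^3 + x^3 + x*z^2 + 2*y*z - 3*x
use: trace(b a b^2 a b^-1 a^-1) = trace(a^-1 b a b^2 a) trace(b) - trace(a^-1 b a b^2 a b)  (eliminate b^-1) = -x*y^2*z^2 + 2*x^2*y*z + y^3*z + y*z^3 - x^3 - x*y^2 - x*z^2 - 3*y*z + 3*x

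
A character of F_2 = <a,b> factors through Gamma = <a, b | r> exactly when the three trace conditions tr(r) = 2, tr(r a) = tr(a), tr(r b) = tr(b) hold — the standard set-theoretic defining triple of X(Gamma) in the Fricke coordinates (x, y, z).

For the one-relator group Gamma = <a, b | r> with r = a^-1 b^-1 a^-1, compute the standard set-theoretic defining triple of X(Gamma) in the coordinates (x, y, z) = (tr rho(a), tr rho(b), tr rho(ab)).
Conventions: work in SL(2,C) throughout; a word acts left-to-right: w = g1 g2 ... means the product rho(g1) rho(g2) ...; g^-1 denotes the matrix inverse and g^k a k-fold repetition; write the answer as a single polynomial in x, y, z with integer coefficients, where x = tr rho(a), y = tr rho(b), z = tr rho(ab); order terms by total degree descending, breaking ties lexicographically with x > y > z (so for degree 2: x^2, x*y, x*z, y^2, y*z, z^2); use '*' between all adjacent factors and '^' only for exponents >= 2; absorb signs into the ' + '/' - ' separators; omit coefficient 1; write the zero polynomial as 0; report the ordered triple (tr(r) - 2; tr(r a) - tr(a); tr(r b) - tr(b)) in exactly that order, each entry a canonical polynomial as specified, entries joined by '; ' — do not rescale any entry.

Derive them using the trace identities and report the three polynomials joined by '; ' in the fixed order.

x*z - y - 2; -x + z; x*y*z - y^2 - z^2 - y + 2

use: trace(a^-1) = trace(a) = x
trace(a^-1 b) = trace(b) * trace(a) - trace(b a)  (eliminate a^-1) = x*y - z
apply: trace(a^-1 b^-1) = trace(a^-1) * trace(b) - trace(a^-1 b)  (eliminate b^-1) = z
trace(a^-1 b^-1 a^-1) = trace(a^-1 b^-1) * trace(a) - trace(a^-1 b^-1 a)  (eliminate a^-1) = x*z - y
use: trace(b a b) = trace(b) * trace(a b) - trace(a) = y*z - x
trace(b a b a) = trace(b a) * trace(b a) - trace(1) = z^2 - 2
trace(a b a^-1 b) = trace(b a b) * trace(a) - trace(b a b a) = x*y*z - x^2 - z^2 + 2
trace(b a^-1 b^-1 a) = trace(a b a^-1) * trace(b) - trace(a b a^-1 b) = -x*y*z + x^2 + y^2 + z^2 - 2
apply: trace(a^-1 b^-1 a^-1 b) = trace(b a^-1 b^-1) * trace(a) - trace(b a^-1 b^-1 a) = x*y*z - y^2 - z^2 + 2
assemble the triple (trace(r) - 2; trace(r a) - x; trace(r b) - y)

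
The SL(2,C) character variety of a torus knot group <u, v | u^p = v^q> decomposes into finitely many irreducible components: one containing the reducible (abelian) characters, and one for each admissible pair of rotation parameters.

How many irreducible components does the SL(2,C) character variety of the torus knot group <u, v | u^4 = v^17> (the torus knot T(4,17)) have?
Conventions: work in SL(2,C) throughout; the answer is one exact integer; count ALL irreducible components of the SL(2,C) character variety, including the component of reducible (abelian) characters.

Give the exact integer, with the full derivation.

Gamma = < u, v | u^4 = v^17 > (torus knot T(4,17)); the central element u^4 = v^17 acts as +I or -I in any irreducible SL(2,C) representation.
So on each irreducible component the traces are pinned: tr(u) = 2*cos(pi*alpha/4) with 1 <= alpha <= 3, tr(v) = 2*cos(pi*beta/17) with 1 <= beta <= 16.
u^4 = (-1)^alpha I and v^17 = (-1)^beta I must agree, so alpha and beta have equal parity.
Counting: 2 odd alphas x 8 odd betas + 1 even alphas x 8 even betas = 16 + 8 = 24.
components with irreducible characters: 24; plus the single component of reducible (abelian) characters: total 25.

25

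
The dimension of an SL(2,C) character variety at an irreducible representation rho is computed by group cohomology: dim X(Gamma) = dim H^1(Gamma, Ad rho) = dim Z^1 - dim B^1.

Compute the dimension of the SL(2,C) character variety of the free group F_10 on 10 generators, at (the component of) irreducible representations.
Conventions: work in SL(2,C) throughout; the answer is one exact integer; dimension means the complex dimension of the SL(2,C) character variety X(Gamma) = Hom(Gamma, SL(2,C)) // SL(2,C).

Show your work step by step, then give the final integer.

Gamma = F_10 has 10 generators and no relators.
So Z^1 = (sl_2)^10 in full: dim Z^1 = 30.
Irreducibility makes the coboundary map sl_2 -> Z^1 injective (trivial centralizer), so dim B^1 = 3.
dim X = dim H^1 = dim Z^1 - dim B^1 = 30 - 3 = 27.

27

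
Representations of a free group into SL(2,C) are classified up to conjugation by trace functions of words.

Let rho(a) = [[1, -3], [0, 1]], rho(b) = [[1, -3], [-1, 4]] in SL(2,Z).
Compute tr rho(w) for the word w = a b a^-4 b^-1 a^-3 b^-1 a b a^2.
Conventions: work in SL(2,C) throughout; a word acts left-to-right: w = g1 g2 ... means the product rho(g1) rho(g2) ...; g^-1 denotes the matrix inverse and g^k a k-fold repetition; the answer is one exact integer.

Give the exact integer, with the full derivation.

rho(a) = [[1, -3], [0, 1]]
... * rho(b) = [[1, -3], [-1, 4]]  ->  [[4, -15], [-1, 4]]
... * rho(a^-1) = [[1, 3], [0, 1]]  ->  [[4, -3], [-1, 1]]
... * rho(a^-1) = [[1, 3], [0, 1]]  ->  [[4, 9], [-1, -2]]
... * rho(a^-1) = [[1, 3], [0, 1]]  ->  [[4, 21], [-1, -5]]
... * rho(a^-1) = [[1, 3], [0, 1]]  ->  [[4, 33], [-1, -8]]
... * rho(b^-1) = [[4, 3], [1, 1]]  ->  [[49, 45], [-12, -11]]
... * rho(a^-1) = [[1, 3], [0, 1]]  ->  [[49, 192], [-12, -47]]
... * rho(a^-1) = [[1, 3], [0, 1]]  ->  [[49, 339], [-12, -83]]
... * rho(a^-1) = [[1, 3], [0, 1]]  ->  [[49, 486], [-12, -119]]
... * rho(b^-1) = [[4, 3], [1, 1]]  ->  [[682, 633], [-167, -155]]
... * rho(a) = [[1, -3], [0, 1]]  ->  [[682, -1413], [-167, 346]]
... * rho(b) = [[1, -3], [-1, 4]]  ->  [[2095, -7698], [-513, 1885]]
... * rho(a) = [[1, -3], [0, 1]]  ->  [[2095, -13983], [-513, 3424]]
... * rho(a) = [[1, -3], [0, 1]]  ->  [[2095, -20268], [-513, 4963]]
tr = 2095 + 4963 = 7058

7058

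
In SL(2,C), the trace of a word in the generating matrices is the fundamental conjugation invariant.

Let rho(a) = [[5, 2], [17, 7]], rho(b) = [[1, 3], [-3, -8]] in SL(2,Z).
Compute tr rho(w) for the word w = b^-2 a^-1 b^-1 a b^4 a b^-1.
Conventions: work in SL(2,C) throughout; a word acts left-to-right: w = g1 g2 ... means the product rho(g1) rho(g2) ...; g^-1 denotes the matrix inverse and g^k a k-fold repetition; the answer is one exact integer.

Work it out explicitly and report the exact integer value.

18722028

rho(b^-1) = [[-8, -3], [3, 1]]
... * rho(b^-1) = [[-8, -3], [3, 1]]  ->  [[55, 21], [-21, -8]]
... * rho(a^-1) = [[7, -2], [-17, 5]]  ->  [[28, -5], [-11, 2]]
... * rho(b^-1) = [[-8, -3], [3, 1]]  ->  [[-239, -89], [94, 35]]
... * rho(a) = [[5, 2], [17, 7]]  ->  [[-2708, -1101], [1065, 433]]
... * rho(b) = [[1, 3], [-3, -8]]  ->  [[595, 684], [-234, -269]]
... * rho(b) = [[1, 3], [-3, -8]]  ->  [[-1457, -3687], [573, 1450]]
... * rho(b) = [[1, 3], [-3, -8]]  ->  [[9604, 25125], [-3777, -9881]]
... * rho(b) = [[1, 3], [-3, -8]]  ->  [[-65771, -172188], [25866, 67717]]
... * rho(a) = [[5, 2], [17, 7]]  ->  [[-3256051, -1336858], [1280519, 525751]]
... * rho(b^-1) = [[-8, -3], [3, 1]]  ->  [[22037834, 8431295], [-8666899, -3315806]]
tr = 22037834 + -3315806 = 18722028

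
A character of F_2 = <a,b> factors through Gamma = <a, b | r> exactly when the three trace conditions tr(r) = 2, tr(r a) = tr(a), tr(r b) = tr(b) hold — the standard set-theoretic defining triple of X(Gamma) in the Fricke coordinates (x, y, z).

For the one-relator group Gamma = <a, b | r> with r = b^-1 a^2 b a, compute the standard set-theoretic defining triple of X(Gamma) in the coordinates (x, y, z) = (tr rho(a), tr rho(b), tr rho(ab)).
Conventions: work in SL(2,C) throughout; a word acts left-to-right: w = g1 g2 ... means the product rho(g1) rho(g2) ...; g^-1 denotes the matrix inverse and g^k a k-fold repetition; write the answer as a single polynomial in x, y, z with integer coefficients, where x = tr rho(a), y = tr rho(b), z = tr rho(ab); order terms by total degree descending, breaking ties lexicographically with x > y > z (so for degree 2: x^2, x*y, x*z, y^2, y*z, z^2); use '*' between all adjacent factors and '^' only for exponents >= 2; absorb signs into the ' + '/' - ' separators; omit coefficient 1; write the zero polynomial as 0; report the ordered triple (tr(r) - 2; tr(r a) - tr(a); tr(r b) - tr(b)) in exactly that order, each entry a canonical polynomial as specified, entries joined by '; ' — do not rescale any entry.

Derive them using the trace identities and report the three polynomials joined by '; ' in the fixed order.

trace(a b a) = trace(a) * trace(b a) - trace(b)   [square of a] = x*z - y
reduce: trace(a^2 b a) = trace(a) * trace(a b a) - trace(a b)   [square of a] = x^2*z - x*y - z
so trace(b a b a) = trace(a b) * trace(a b) - trace(1)   [split at a repeated a] = z^2 - 2
trace(b a b) = trace(b) * trace(a b) - trace(a)   [square of b] = y*z - x
trace(a^2 b a b) = trace(a) * trace(b a b a) - trace(b a b)   [square of a] = x*z^2 - y*z - x
so trace(b^-1 a^2 b a) = trace(a^2 b a) * trace(b) - trace(a^2 b a b)   [inverse elimination on b] = x^2*y*z - x*y^2 - x*z^2 + x
reduce: trace(a^2 b a^2) = trace(a) * trace(b a^3) - trace(b a^2) = x^3*z - x^2*y - 2*x*z + y
trace(b^2) = trace(b) * trace(b) - trace(1) = y^2 - 2
trace(b a^2 b) = trace(a) * trace(b^2 a) - trace(b^2) = x*y*z - x^2 - y^2 + 2
trace(a^2 b a^2 b) = trace(a) * trace(b a^2 b a) - trace(b a^2 b) = x^2*z^2 - 2*x*y*z + y^2 - 2
trace(b^-1 a^2 b a^2) = trace(a^2 b a^2) * trace(b) - trace(a^2 b a^2 b) = x^3*y*z - x^2*y^2 - x^2*z^2 + 2
assemble the triple (trace(r) - 2; trace(r a) - x; trace(r b) - y)

x^2*y*z - x*y^2 - x*z^2 + x - 2; x^3*y*z - x^2*y^2 - x^2*z^2 - x + 2; x^2*z - x*y - y - z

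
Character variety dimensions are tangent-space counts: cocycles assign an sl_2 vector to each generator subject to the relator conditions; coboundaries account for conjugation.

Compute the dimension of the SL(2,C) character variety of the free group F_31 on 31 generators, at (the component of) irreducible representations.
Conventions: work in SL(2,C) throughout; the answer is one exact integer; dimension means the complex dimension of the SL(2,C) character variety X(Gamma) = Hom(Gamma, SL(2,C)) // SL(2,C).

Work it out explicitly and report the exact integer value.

90

Gamma = F_31 has 31 generators and no relators.
So Z^1 = (sl_2)^31 in full: dim Z^1 = 93.
At an irreducible rho the centralizer of the image in sl_2 is 0, so the coboundary map sl_2 -> Z^1 is injective: dim B^1 = 3.
dim X = dim H^1 = dim Z^1 - dim B^1 = 93 - 3 = 90.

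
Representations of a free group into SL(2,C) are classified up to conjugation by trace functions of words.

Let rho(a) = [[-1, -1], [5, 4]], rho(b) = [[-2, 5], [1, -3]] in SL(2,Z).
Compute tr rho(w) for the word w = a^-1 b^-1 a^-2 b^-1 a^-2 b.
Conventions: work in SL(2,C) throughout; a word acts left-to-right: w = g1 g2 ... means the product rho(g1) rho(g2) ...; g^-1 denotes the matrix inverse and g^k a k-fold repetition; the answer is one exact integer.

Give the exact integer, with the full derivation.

-60601

rho(a^-1) = [[4, 1], [-5, -1]]
... * rho(b^-1) = [[-3, -5], [-1, -2]]  ->  [[-13, -22], [16, 27]]
... * rho(a^-1) = [[4, 1], [-5, -1]]  ->  [[58, 9], [-71, -11]]
... * rho(a^-1) = [[4, 1], [-5, -1]]  ->  [[187, 49], [-229, -60]]
... * rho(b^-1) = [[-3, -5], [-1, -2]]  ->  [[-610, -1033], [747, 1265]]
... * rho(a^-1) = [[4, 1], [-5, -1]]  ->  [[2725, 423], [-3337, -518]]
... * rho(a^-1) = [[4, 1], [-5, -1]]  ->  [[8785, 2302], [-10758, -2819]]
... * rho(b) = [[-2, 5], [1, -3]]  ->  [[-15268, 37019], [18697, -45333]]
tr = -15268 + -45333 = -60601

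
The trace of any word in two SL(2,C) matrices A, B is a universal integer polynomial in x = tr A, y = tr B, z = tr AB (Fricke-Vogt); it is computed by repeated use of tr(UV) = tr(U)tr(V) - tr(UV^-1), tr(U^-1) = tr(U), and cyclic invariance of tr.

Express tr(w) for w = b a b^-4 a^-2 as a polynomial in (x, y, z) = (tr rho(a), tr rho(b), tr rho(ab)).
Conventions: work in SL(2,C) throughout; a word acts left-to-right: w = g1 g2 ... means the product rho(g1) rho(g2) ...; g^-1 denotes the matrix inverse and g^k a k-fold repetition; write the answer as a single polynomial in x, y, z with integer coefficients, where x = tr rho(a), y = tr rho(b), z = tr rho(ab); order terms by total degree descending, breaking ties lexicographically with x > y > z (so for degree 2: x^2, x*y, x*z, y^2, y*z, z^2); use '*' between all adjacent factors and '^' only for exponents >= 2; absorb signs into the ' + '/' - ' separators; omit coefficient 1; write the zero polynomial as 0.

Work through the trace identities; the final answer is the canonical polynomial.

trace(b^-1 a) = trace(a)*trace(b) - trace(a b) = x*y - z
trace(a b^-2) = trace(b^-1 a)*trace(b) - trace(b^-1 a b) = x*y^2 - y*z - x
and trace(a b a) = trace(a)*trace(b a) - trace(b) = x*z - y
trace(a b a b) = trace(a b)*trace(a b) - trace(1)   [split at repeated a] = z^2 - 2
next, trace(b^-1 a b a) = trace(a b a)*trace(b) - trace(a b a b) = x*y*z - y^2 - z^2 + 2
trace(b^-2 a b a) = trace(b^-1 a b a)*trace(b) - trace(b^-1 a b a b) = x*y^2*z - y^3 - y*z^2 - x*z + 3*y
and trace(b a b^-3 a) = trace(b^-2 a b a)*trace(b) - trace(b^-2 a b a b) = x*y^3*z - y^4 - y^2*z^2 - 2*x*y*z + 4*y^2 + z^2 - 2
trace(b a b^-3 a^-1) = trace(b a b^-3)*trace(a) - trace(b a b^-3 a) = -x*y^3*z + x^2*y^2 + y^4 + y^2*z^2 + x*y*z - x^2 - 4*y^2 - z^2 + 2
and trace(b^-2 a^-2 b a b^-1) = trace(b a b^-3 a^-1)*trace(a) - trace(b a b^-3) = -x^2*y^3*z + x^3*y^2 + x*y^4 + x*y^2*z^2 + x^2*y*z - x^3 - 5*x*y^2 - x*z^2 + y*z + 3*x
and trace(a^-1 b a b^-1) = trace(b a b^-1)*trace(a) - trace(b a b^-1 a) = -x*y*z + x^2 + y^2 + z^2 - 2
and trace(a^-1 b a b^-2) = trace(a^-1 b a b^-1)*trace(b) - trace(a^-1 b a) = -x*y^2*z + x^2*y + y^3 + y*z^2 - 3*y
trace(b^-2 a^-2 b a) = trace(a^-1 b a b^-2)*trace(a) - trace(a^-1 b a b^-2 a) = -x^2*y^2*z + x^3*y + x*y^3 + x*y*z^2 - 4*x*y + z
trace(b a b^-4 a^-2) = trace(b^-2 a^-2 b a b^-1)*trace(b) - trace(b^-2 a^-2 b a) = -x^2*y^4*z + x^3*y^3 + x*y^5 + x*y^3*z^2 + 2*x^2*y^2*z - 2*x^3*y - 6*x*y^3 - 2*x*y*z^2 + y^2*z + 7*x*y - z

-x^2*y^4*z + x^3*y^3 + x*y^5 + x*y^3*z^2 + 2*x^2*y^2*z - 2*x^3*y - 6*x*y^3 - 2*x*y*z^2 + y^2*z + 7*x*y - z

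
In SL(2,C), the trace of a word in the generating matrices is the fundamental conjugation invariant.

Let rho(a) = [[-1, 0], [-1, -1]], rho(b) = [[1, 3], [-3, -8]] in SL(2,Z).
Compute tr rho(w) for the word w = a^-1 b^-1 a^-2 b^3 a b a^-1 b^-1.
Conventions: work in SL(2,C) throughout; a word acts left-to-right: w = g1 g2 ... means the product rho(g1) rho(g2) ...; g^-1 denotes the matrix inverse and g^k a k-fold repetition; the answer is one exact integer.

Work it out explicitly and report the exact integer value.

13462

rho(a^-1) = [[-1, 0], [1, -1]]
... * rho(b^-1) = [[-8, -3], [3, 1]]  ->  [[8, 3], [-11, -4]]
... * rho(a^-1) = [[-1, 0], [1, -1]]  ->  [[-5, -3], [7, 4]]
... * rho(a^-1) = [[-1, 0], [1, -1]]  ->  [[2, 3], [-3, -4]]
... * rho(b) = [[1, 3], [-3, -8]]  ->  [[-7, -18], [9, 23]]
... * rho(b) = [[1, 3], [-3, -8]]  ->  [[47, 123], [-60, -157]]
... * rho(b) = [[1, 3], [-3, -8]]  ->  [[-322, -843], [411, 1076]]
... * rho(a) = [[-1, 0], [-1, -1]]  ->  [[1165, 843], [-1487, -1076]]
... * rho(b) = [[1, 3], [-3, -8]]  ->  [[-1364, -3249], [1741, 4147]]
... * rho(a^-1) = [[-1, 0], [1, -1]]  ->  [[-1885, 3249], [2406, -4147]]
... * rho(b^-1) = [[-8, -3], [3, 1]]  ->  [[24827, 8904], [-31689, -11365]]
tr = 24827 + -11365 = 13462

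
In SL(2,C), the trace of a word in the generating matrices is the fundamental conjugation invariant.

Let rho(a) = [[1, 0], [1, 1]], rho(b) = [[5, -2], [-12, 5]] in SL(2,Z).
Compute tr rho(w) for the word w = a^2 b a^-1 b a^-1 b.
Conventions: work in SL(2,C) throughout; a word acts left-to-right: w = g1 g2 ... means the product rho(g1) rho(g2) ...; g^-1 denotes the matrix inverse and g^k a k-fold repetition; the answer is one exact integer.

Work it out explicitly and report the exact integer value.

834

rho(a) = [[1, 0], [1, 1]]
... * rho(a) = [[1, 0], [1, 1]]  ->  [[1, 0], [2, 1]]
... * rho(b) = [[5, -2], [-12, 5]]  ->  [[5, -2], [-2, 1]]
... * rho(a^-1) = [[1, 0], [-1, 1]]  ->  [[7, -2], [-3, 1]]
... * rho(b) = [[5, -2], [-12, 5]]  ->  [[59, -24], [-27, 11]]
... * rho(a^-1) = [[1, 0], [-1, 1]]  ->  [[83, -24], [-38, 11]]
... * rho(b) = [[5, -2], [-12, 5]]  ->  [[703, -286], [-322, 131]]
tr = 703 + 131 = 834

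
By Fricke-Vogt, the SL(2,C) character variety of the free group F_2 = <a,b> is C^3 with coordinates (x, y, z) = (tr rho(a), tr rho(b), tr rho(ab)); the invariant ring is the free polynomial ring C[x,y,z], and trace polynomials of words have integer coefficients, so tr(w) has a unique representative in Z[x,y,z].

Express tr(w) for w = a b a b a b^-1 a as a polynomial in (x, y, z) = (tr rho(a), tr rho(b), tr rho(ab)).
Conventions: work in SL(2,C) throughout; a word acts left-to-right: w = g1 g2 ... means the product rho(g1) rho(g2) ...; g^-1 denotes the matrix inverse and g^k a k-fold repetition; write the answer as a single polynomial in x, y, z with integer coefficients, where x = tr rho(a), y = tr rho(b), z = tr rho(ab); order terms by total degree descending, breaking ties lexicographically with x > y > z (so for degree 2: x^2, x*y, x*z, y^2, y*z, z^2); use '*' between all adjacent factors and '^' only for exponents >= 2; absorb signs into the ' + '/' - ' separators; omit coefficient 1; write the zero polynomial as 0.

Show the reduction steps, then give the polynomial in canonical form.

x^2*y*z^2 - x*y^2*z - x*z^3 - x^2*y + 2*x*z + y

use: trace(b a b a) = trace(b a) trace(b a) - trace(1)   [split at repeated b] = z^2 - 2
apply: trace(b a b) = trace(b) trace(a b) - trace(a) = y*z - x
use: trace(a b a b a) = trace(a) trace(b a b a) - trace(b a b) = x*z^2 - y*z - x
use: trace(a^2 b a b a) = trace(a) trace(a b a b a) - trace(a b a b) = x^2*z^2 - x*y*z - x^2 - z^2 + 2
trace(b a b a b a) = trace(a b a b) trace(a b) - trace(b a)   [split at repeated a] = z^3 - 3*z
use: trace(a b a) = trace(a) trace(b a) - trace(b) = x*z - y
trace(b a b a b) = trace(b) trace(a b a b) - trace(a b a) = y*z^2 - x*z - y
trace(a^2 b a b a b) = trace(a) trace(b a b a b a) - trace(b a b a b) = x*z^3 - y*z^2 - 2*x*z + y
trace(a b a b a b^-1 a) = trace(a^2 b a b a) trace(b) - trace(a^2 b a b a b) = x^2*y*z^2 - x*y^2*z - x*z^3 - x^2*y + 2*x*z + y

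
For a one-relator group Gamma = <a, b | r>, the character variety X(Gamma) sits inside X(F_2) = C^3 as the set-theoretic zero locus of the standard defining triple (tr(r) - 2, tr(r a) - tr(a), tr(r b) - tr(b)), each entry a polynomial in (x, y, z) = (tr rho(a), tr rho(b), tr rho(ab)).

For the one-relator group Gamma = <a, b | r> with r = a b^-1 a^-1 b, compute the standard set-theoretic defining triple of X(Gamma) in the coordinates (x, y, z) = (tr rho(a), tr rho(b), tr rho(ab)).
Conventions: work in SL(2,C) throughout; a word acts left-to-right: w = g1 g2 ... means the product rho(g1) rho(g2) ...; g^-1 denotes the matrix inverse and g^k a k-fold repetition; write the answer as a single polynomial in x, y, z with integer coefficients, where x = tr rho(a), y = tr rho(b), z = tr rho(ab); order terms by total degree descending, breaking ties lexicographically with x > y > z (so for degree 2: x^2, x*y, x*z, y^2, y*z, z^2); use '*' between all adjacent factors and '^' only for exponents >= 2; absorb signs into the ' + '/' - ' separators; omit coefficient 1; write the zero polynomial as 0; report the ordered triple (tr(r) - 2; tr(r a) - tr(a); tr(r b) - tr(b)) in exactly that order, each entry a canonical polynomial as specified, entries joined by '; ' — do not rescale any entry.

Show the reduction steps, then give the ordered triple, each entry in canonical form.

trace(a b a) = trace(a)*trace(b a) - trace(b) = x*z - y
trace(a b a b) = trace(a b)*trace(a b) - trace(1) = z^2 - 2
trace(b a b^-1 a) = trace(a b a)*trace(b) - trace(a b a b) = x*y*z - y^2 - z^2 + 2
trace(a b^-1 a^-1 b) = trace(b a b^-1)*trace(a) - trace(b a b^-1 a) = -x*y*z + x^2 + y^2 + z^2 - 2
trace(a^2) = trace(a)*trace(a) - trace(1)   [square of a] = x^2 - 2
trace(a b a^2) = trace(a)*trace(a b a) - trace(a b)   [square of a] = x^2*z - x*y - z
trace(b a b) = trace(b)*trace(a b) - trace(a)   [square of b] = y*z - x
trace(a b a^2 b) = trace(a)*trace(b a b a) - trace(b a b)   [square of a] = x*z^2 - y*z - x
trace(b a^2 b^-1 a) = trace(a b a^2)*trace(b) - trace(a b a^2 b)   [inverse elimination on b] = x^2*y*z - x*y^2 - x*z^2 + x
trace(a b^-1 a^-1 b a) = trace(b a^2 b^-1)*trace(a) - trace(b a^2 b^-1 a)   [inverse elimination on a] = -x^2*y*z + x^3 + x*y^2 + x*z^2 - 3*x
trace(b^2) = trace(b)*trace(b) - trace(1) = y^2 - 2
trace(b^2 a b) = trace(b)*trace(b a b) - trace(b a) = y^2*z - x*y - z
trace(b^2 a b a) = trace(b)*trace(a b a b) - trace(a b a) = y*z^2 - x*z - y
trace(a^-1 b^2 a b) = trace(b^2 a b)*trace(a) - trace(b^2 a b a) = x*y^2*z - x^2*y - y*z^2 + y
trace(a b^-1 a^-1 b^2) = trace(a^-1 b^2 a)*trace(b) - trace(a^-1 b^2 a b) = -x*y^2*z + x^2*y + y^3 + y*z^2 - 3*y
assemble the triple (trace(r) - 2; trace(r a) - x; trace(r b) - y)

-x*y*z + x^2 + y^2 + z^2 - 4; -x^2*y*z + x^3 + x*y^2 + x*z^2 - 4*x; -x*y^2*z + x^2*y + y^3 + y*z^2 - 4*y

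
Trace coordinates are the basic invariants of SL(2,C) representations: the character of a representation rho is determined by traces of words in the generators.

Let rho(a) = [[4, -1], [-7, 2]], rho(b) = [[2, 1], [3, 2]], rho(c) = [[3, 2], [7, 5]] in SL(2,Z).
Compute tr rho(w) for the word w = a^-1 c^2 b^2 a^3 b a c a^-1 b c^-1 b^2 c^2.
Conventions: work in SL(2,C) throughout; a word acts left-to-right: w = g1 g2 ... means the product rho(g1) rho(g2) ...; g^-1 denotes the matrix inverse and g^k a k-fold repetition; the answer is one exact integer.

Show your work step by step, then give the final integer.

-531135034

rho(a^-1) = [[2, 1], [7, 4]]
... * rho(c) = [[3, 2], [7, 5]]  ->  [[13, 9], [49, 34]]
... * rho(c) = [[3, 2], [7, 5]]  ->  [[102, 71], [385, 268]]
... * rho(b) = [[2, 1], [3, 2]]  ->  [[417, 244], [1574, 921]]
... * rho(b) = [[2, 1], [3, 2]]  ->  [[1566, 905], [5911, 3416]]
... * rho(a) = [[4, -1], [-7, 2]]  ->  [[-71, 244], [-268, 921]]
... * rho(a) = [[4, -1], [-7, 2]]  ->  [[-1992, 559], [-7519, 2110]]
... * rho(a) = [[4, -1], [-7, 2]]  ->  [[-11881, 3110], [-44846, 11739]]
... * rho(b) = [[2, 1], [3, 2]]  ->  [[-14432, -5661], [-54475, -21368]]
... * rho(a) = [[4, -1], [-7, 2]]  ->  [[-18101, 3110], [-68324, 11739]]
... * rho(c) = [[3, 2], [7, 5]]  ->  [[-32533, -20652], [-122799, -77953]]
... * rho(a^-1) = [[2, 1], [7, 4]]  ->  [[-209630, -115141], [-791269, -434611]]
... * rho(b) = [[2, 1], [3, 2]]  ->  [[-764683, -439912], [-2886371, -1660491]]
... * rho(c^-1) = [[5, -2], [-7, 3]]  ->  [[-744031, 209630], [-2808418, 791269]]
... * rho(b) = [[2, 1], [3, 2]]  ->  [[-859172, -324771], [-3243029, -1225880]]
... * rho(b) = [[2, 1], [3, 2]]  ->  [[-2692657, -1508714], [-10163698, -5694789]]
... * rho(c) = [[3, 2], [7, 5]]  ->  [[-18638969, -12928884], [-70354617, -48801341]]
... * rho(c) = [[3, 2], [7, 5]]  ->  [[-146419095, -101922358], [-552673238, -384715939]]
tr = -146419095 + -384715939 = -531135034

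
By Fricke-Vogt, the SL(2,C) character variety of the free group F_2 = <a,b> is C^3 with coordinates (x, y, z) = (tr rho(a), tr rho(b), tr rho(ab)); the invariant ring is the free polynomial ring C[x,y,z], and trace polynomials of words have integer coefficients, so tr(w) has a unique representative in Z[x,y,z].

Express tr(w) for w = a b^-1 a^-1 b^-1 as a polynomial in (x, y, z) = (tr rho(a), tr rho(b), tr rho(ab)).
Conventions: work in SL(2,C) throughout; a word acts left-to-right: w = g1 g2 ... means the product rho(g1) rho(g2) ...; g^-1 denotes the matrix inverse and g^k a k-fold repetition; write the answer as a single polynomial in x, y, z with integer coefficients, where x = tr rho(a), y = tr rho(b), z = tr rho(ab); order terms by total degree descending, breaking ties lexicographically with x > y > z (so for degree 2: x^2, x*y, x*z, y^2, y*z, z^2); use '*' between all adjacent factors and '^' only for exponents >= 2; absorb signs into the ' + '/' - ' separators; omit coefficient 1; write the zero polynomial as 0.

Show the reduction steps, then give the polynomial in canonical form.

tr(b^-1 a) = tr(a)*tr(b) - tr(a b) = x*y - z
use: tr(b^-1 a b^-1) = tr(b^-1 a)*tr(b) - tr(b^-1 a b) = x*y^2 - y*z - x
tr(a^2) = tr(a)*tr(a) - tr(1) = x^2 - 2
use: tr(a^2 b) = tr(a)*tr(b a) - tr(b) = x*z - y
tr(a b^-1 a) = tr(a^2)*tr(b) - tr(a^2 b) = x^2*y - x*z - y
tr(a b a b) = tr(b a)*tr(b a) - tr(1) = z^2 - 2
use: tr(a b^-1 a b) = tr(a b a)*tr(b) - tr(a b a b) = x*y*z - y^2 - z^2 + 2
tr(b^-1 a b^-1 a) = tr(a b^-1 a)*tr(b) - tr(a b^-1 a b) = x^2*y^2 - 2*x*y*z + z^2 - 2
tr(a b^-1 a^-1 b^-1) = tr(b^-1 a b^-1)*tr(a) - tr(b^-1 a b^-1 a) = x*y*z - x^2 - z^2 + 2

x*y*z - x^2 - z^2 + 2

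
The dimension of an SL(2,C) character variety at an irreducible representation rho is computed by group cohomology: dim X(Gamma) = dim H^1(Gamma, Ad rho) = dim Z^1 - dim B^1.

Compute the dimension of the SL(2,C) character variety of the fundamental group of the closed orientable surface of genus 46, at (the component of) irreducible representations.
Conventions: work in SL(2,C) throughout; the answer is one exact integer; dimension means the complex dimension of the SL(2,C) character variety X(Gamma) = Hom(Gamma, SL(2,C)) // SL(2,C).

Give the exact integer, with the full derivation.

270

pi_1 of the closed genus-46 surface has 92 generators bound by the single product-of-commutators relator.
A cocycle assigns one sl_2 vector per generator subject to the relator condition d_2(z) = 0: dim of the unconstrained space is 3*2g = 276.
H^2 = coker(d_2) is dual to H^0 = 0 at irreducible rho (Poincare duality), so d_2 is onto: dim Z^1 = 273.
As always at irreducible rho, dim B^1 = 3.
dim H^1 = 273 - 3 = 270 = dim X.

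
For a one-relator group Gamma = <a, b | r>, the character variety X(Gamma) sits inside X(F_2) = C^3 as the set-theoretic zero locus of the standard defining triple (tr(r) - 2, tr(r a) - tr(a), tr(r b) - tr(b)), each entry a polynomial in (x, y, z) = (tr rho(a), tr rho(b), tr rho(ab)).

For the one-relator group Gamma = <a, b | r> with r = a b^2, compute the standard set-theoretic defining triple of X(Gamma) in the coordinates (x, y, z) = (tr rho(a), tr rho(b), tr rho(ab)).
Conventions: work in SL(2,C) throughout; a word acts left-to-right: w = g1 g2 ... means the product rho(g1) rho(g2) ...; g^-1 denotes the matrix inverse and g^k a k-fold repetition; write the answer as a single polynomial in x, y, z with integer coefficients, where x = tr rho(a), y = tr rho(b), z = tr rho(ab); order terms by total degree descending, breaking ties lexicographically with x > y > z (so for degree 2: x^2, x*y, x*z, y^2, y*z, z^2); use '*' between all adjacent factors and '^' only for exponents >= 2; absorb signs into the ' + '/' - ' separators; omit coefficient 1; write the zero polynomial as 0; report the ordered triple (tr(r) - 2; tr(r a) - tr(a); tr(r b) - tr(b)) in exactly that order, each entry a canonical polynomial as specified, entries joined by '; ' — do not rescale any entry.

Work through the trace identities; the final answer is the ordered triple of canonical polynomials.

y*z - x - 2; x*y*z - x^2 - y^2 - x + 2; y^2*z - x*y - y - z

trace(a b^2) = trace(b)*trace(a b) - trace(a)   [square of b] = y*z - x
reduce: trace(b^2) = trace(b)*trace(b) - trace(1) = y^2 - 2
trace(a b^2 a) = trace(a)*trace(b^2 a) - trace(b^2) = x*y*z - x^2 - y^2 + 2
reduce: trace(a b^3) = trace(b)*trace(a b^2) - trace(a b)  (reduce the b square) = y^2*z - x*y - z
assemble the triple (trace(r) - 2; trace(r a) - x; trace(r b) - y)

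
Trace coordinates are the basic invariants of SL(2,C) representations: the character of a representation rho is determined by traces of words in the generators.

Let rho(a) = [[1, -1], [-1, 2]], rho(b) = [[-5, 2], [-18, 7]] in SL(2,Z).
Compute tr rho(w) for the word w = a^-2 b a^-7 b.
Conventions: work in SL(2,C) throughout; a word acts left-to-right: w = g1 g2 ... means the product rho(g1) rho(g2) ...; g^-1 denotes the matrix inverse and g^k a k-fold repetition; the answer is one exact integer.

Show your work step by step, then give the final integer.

rho(a^-1) = [[2, 1], [1, 1]]
... * rho(a^-1) = [[2, 1], [1, 1]]  ->  [[5, 3], [3, 2]]
... * rho(b) = [[-5, 2], [-18, 7]]  ->  [[-79, 31], [-51, 20]]
... * rho(a^-1) = [[2, 1], [1, 1]]  ->  [[-127, -48], [-82, -31]]
... * rho(a^-1) = [[2, 1], [1, 1]]  ->  [[-302, -175], [-195, -113]]
... * rho(a^-1) = [[2, 1], [1, 1]]  ->  [[-779, -477], [-503, -308]]
... * rho(a^-1) = [[2, 1], [1, 1]]  ->  [[-2035, -1256], [-1314, -811]]
... * rho(a^-1) = [[2, 1], [1, 1]]  ->  [[-5326, -3291], [-3439, -2125]]
... * rho(a^-1) = [[2, 1], [1, 1]]  ->  [[-13943, -8617], [-9003, -5564]]
... * rho(a^-1) = [[2, 1], [1, 1]]  ->  [[-36503, -22560], [-23570, -14567]]
... * rho(b) = [[-5, 2], [-18, 7]]  ->  [[588595, -230926], [380056, -149109]]
tr = 588595 + -149109 = 439486

439486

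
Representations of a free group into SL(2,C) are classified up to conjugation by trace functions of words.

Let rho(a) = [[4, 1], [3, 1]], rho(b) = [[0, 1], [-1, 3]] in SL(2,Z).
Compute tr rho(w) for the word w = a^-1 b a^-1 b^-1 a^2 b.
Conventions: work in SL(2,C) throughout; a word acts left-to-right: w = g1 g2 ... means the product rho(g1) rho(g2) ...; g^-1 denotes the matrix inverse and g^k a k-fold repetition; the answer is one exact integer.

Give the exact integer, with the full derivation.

rho(a^-1) = [[1, -1], [-3, 4]]
... * rho(b) = [[0, 1], [-1, 3]]  ->  [[1, -2], [-4, 9]]
... * rho(a^-1) = [[1, -1], [-3, 4]]  ->  [[7, -9], [-31, 40]]
... * rho(b^-1) = [[3, -1], [1, 0]]  ->  [[12, -7], [-53, 31]]
... * rho(a) = [[4, 1], [3, 1]]  ->  [[27, 5], [-119, -22]]
... * rho(a) = [[4, 1], [3, 1]]  ->  [[123, 32], [-542, -141]]
... * rho(b) = [[0, 1], [-1, 3]]  ->  [[-32, 219], [141, -965]]
tr = -32 + -965 = -997

-997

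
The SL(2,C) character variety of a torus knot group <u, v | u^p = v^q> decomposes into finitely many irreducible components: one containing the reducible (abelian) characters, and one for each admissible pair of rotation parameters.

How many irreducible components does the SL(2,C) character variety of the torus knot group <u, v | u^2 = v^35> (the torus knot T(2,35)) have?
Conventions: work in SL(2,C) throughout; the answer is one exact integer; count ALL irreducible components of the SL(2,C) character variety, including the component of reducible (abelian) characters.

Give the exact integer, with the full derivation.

For T(2,35): irreducibility forces the central element u^2 = v^35 to one of +I, -I.
This locks tr(u) to 2*cos(pi*alpha/2), alpha in 1..1, and tr(v) to 2*cos(pi*beta/35), beta in 1..34, on each component of irreducible characters.
u^2 = (-1)^alpha I and v^35 = (-1)^beta I must agree, so alpha and beta have equal parity.
Counting: 1 odd alphas x 17 odd betas + 0 even alphas x 17 even betas = 17 + 0 = 17.
That is 17 components of irreducible characters, and with the reducible (abelian) component the total is 18.

18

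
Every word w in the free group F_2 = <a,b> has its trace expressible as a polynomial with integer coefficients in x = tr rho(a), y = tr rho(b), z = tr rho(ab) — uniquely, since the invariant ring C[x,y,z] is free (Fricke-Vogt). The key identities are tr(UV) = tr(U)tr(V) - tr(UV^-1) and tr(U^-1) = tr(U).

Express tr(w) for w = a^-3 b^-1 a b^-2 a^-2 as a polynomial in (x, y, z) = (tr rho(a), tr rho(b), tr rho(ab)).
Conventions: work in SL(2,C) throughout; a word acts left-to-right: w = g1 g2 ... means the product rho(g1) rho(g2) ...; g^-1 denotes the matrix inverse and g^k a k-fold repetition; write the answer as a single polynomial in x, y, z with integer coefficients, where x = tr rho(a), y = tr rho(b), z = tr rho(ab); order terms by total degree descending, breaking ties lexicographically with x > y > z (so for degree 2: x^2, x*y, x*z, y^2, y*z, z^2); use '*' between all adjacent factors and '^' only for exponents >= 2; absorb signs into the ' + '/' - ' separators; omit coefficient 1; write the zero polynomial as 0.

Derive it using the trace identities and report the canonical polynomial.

trace(b^-1) = trace(b) = y
trace(b^-2) = trace(b^-1) * trace(b) - trace(1) = y^2 - 2
trace(a b^-1) = trace(a) * trace(b) - trace(a b) = x*y - z
trace(b^-2 a) = trace(a b^-1) * trace(b) - trace(a) = x*y^2 - y*z - x
trace(a^-1 b^-2) = trace(b^-2) * trace(a) - trace(b^-2 a) = y*z - x
trace(b^-2 a^-2) = trace(a^-1 b^-2) * trace(a) - trace(a^-1 b^-2 a) = x*y*z - x^2 - y^2 + 2
trace(a^-2 b^-2 a^-1) = trace(b^-2 a^-2) * trace(a) - trace(b^-2 a^-1) = x^2*y*z - x^3 - x*y^2 - y*z + 3*x
trace(b^-2 a^-4) = trace(a^-2 b^-2 a^-1) * trace(a) - trace(a^-2 b^-2) = x^3*y*z - x^4 - x^2*y^2 - 2*x*y*z + 4*x^2 + y^2 - 2
trace(b a^-2) = trace(b a^-1) * trace(a) - trace(b) = x^2*y - x*z - y
trace(a^-3 b) = trace(b a^-2) * trace(a) - trace(b a^-1) = x^3*y - x^2*z - 2*x*y + z
trace(a^-4 b) = trace(a^-3 b) * trace(a) - trace(a^-3 b a) = x^4*y - x^3*z - 3*x^2*y + 2*x*z + y
trace(b a b a) = trace(a b) * trace(a b) - trace(1)   [split at repeated a] = z^2 - 2
trace(a^-1 b a b) = trace(b a b) * trace(a) - trace(b a b a) = x*y*z - x^2 - z^2 + 2
trace(a^-1 b a b a^-1) = trace(a^-1 b a b) * trace(a) - trace(a^-1 b a b a) = x^2*y*z - x^3 - x*z^2 - y*z + 3*x
trace(a^-2 b a b a^-1) = trace(a^-1 b a b a^-1) * trace(a) - trace(a^-1 b a b) = x^3*y*z - x^4 - x^2*z^2 - 2*x*y*z + 4*x^2 + z^2 - 2
trace(b a b a^-4) = trace(a^-2 b a b a^-1) * trace(a) - trace(a^-2 b a b) = x^4*y*z - x^5 - x^3*z^2 - 3*x^2*y*z + 5*x^3 + 2*x*z^2 + y*z - 5*x
trace(a^-5 b a b) = trace(b a b a^-4) * trace(a) - trace(b a b a^-3) = x^5*y*z - x^6 - x^4*z^2 - 4*x^3*y*z + 6*x^4 + 3*x^2*z^2 + 3*x*y*z - 9*x^2 - z^2 + 2
trace(b^-1 a^-5 b a) = trace(a^-5 b a) * trace(b) - trace(a^-5 b a b) = -x^5*y*z + x^6 + x^4*y^2 + x^4*z^2 + 3*x^3*y*z - 6*x^4 - 3*x^2*y^2 - 3*x^2*z^2 - x*y*z + 9*x^2 + y^2 + z^2 - 2
trace(a b^-2 a^-5 b) = trace(b^-1 a^-5 b a) * trace(b) - trace(b^-1 a^-5 b a b) = -x^5*y^2*z + x^6*y + x^4*y^3 + x^4*y*z^2 + 3*x^3*y^2*z - 7*x^4*y - 3*x^2*y^3 - 3*x^2*y*z^2 + x^3*z - x*y^2*z + 12*x^2*y + y^3 + y*z^2 - 2*x*z - 3*y
trace(a^-3 b^-1 a b^-2 a^-2) = trace(a b^-2 a^-5) * trace(b) - trace(a b^-2 a^-5 b) = x^5*y^2*z - x^6*y - x^4*y^3 - x^4*y*z^2 - 2*x^3*y^2*z + 6*x^4*y + 2*x^2*y^3 + 3*x^2*y*z^2 - x^3*z - x*y^2*z - 8*x^2*y - y*z^2 + 2*x*z + y

x^5*y^2*z - x^6*y - x^4*y^3 - x^4*y*z^2 - 2*x^3*y^2*z + 6*x^4*y + 2*x^2*y^3 + 3*x^2*y*z^2 - x^3*z - x*y^2*z - 8*x^2*y - y*z^2 + 2*x*z + y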